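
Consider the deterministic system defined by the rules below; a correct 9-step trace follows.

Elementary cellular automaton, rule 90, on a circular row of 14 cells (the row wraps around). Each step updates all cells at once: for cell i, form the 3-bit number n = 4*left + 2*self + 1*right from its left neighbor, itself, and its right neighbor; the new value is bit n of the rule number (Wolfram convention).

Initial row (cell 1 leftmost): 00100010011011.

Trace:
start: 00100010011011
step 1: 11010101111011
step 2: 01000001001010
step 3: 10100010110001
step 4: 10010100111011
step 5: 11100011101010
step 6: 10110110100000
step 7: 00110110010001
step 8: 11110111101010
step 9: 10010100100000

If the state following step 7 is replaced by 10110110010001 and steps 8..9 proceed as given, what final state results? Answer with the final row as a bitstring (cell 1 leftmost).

state after step 7 := 10110110010001
step 8: 10110111101011
step 9: 10110100100010

10110100100010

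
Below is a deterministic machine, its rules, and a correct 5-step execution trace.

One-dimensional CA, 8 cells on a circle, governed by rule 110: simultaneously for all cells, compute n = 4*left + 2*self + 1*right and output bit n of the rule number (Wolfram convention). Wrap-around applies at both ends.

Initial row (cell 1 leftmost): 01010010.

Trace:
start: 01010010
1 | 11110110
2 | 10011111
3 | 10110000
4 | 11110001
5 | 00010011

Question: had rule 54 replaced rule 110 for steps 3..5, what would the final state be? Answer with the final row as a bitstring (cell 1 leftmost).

(re-executing steps 3..5 under rule 54; state before step 3: 10011111)
3 | 01100000
4 | 10010000
5 | 11111001

11111001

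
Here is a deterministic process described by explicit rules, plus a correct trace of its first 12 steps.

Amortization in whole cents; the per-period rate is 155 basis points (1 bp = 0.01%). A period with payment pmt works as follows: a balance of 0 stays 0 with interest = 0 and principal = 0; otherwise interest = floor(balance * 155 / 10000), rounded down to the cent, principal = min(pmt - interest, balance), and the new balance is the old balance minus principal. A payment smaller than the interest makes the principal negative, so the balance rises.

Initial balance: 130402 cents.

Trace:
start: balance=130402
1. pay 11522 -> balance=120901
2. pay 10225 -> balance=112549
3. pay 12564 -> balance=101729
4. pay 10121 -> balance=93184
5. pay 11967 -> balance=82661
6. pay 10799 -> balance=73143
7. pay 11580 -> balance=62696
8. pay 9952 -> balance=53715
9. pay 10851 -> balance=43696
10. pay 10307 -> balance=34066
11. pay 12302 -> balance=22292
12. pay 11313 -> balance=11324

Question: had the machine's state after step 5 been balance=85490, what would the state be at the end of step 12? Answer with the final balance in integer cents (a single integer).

state after step 5 := balance=85490
6. pay 10799 -> balance=76016
7. pay 11580 -> balance=65614
8. pay 9952 -> balance=56679
9. pay 10851 -> balance=46706
10. pay 10307 -> balance=37122
11. pay 12302 -> balance=25395
12. pay 11313 -> balance=14475

14475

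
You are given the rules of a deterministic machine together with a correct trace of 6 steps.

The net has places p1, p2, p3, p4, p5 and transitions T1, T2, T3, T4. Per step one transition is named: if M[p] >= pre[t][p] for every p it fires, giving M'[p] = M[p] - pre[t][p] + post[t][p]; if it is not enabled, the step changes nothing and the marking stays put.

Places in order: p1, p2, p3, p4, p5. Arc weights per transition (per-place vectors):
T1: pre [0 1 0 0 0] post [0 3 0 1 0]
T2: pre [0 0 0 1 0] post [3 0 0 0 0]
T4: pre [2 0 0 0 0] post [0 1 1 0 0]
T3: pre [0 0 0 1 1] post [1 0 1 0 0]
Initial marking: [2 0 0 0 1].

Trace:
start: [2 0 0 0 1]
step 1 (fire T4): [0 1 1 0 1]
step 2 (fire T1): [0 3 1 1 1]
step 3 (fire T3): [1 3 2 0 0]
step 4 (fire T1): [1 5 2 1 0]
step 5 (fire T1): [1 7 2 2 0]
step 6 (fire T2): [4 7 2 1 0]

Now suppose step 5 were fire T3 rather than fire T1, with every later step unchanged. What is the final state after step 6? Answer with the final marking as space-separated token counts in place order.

4 5 2 0 0

(re-executing from step 5 with the substitution; state before step 5: [1 5 2 1 0])
step 5 (fire T3): [1 5 2 1 0]
step 6 (fire T2): [4 5 2 0 0]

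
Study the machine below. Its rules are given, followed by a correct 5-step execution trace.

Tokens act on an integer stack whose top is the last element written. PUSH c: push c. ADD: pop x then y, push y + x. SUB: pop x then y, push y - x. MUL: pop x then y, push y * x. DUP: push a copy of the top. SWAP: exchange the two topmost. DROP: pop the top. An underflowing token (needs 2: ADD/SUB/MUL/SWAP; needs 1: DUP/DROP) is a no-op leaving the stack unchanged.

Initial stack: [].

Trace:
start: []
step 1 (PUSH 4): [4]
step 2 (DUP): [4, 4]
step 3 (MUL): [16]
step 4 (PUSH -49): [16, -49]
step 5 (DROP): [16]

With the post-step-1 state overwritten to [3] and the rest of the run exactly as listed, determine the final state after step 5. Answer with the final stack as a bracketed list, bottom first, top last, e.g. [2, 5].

[9]

state after step 1 := [3]
step 2 (DUP): [3, 3]
step 3 (MUL): [9]
step 4 (PUSH -49): [9, -49]
step 5 (DROP): [9]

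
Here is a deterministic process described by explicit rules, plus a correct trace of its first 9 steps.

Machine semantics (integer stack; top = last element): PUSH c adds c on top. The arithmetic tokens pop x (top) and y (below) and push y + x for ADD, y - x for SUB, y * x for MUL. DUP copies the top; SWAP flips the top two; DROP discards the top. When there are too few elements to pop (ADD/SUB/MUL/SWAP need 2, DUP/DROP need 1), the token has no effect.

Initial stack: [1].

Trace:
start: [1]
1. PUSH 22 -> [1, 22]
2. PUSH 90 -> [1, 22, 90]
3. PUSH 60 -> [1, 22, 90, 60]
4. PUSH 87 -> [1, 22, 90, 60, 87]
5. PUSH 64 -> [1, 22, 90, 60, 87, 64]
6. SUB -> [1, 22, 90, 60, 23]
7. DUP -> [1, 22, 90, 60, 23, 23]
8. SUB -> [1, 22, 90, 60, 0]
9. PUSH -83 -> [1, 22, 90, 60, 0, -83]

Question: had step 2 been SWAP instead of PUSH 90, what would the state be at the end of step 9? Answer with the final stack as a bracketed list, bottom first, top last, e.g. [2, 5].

(re-executing from step 2 with the substitution; state before step 2: [1, 22])
2. SWAP -> [22, 1]
3. PUSH 60 -> [22, 1, 60]
4. PUSH 87 -> [22, 1, 60, 87]
5. PUSH 64 -> [22, 1, 60, 87, 64]
6. SUB -> [22, 1, 60, 23]
7. DUP -> [22, 1, 60, 23, 23]
8. SUB -> [22, 1, 60, 0]
9. PUSH -83 -> [22, 1, 60, 0, -83]

[22, 1, 60, 0, -83]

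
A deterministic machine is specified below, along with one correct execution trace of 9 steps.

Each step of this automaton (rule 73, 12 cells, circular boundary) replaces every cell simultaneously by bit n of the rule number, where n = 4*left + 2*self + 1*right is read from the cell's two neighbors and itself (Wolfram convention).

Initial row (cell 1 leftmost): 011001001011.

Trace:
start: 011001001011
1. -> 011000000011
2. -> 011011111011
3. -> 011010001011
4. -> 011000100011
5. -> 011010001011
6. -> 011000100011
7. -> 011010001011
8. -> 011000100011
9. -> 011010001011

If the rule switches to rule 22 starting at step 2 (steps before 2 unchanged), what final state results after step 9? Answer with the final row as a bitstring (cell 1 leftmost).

(re-executing steps 2..9 under rule 22; state before step 2: 011000000011)
2. -> 000100000100
3. -> 001110001110
4. -> 010001010001
5. -> 011011011011
6. -> 000000000000
7. -> 000000000000
8. -> 000000000000
9. -> 000000000000

000000000000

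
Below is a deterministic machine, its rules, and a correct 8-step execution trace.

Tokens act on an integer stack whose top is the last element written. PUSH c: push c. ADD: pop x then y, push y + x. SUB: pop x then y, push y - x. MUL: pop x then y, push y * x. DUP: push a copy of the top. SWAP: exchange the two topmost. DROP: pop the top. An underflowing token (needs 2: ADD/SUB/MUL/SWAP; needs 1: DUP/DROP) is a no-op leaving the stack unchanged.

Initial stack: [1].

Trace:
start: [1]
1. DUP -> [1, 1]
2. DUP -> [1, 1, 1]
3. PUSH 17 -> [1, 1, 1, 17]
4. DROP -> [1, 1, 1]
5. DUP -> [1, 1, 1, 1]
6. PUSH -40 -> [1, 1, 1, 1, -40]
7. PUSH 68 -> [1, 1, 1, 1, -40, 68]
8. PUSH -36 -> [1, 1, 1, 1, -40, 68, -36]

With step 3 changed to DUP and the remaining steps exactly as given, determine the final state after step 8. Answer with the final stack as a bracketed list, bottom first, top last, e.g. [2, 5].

(re-executing from step 3 with the substitution; state before step 3: [1, 1, 1])
3. DUP -> [1, 1, 1, 1]
4. DROP -> [1, 1, 1]
5. DUP -> [1, 1, 1, 1]
6. PUSH -40 -> [1, 1, 1, 1, -40]
7. PUSH 68 -> [1, 1, 1, 1, -40, 68]
8. PUSH -36 -> [1, 1, 1, 1, -40, 68, -36]

[1, 1, 1, 1, -40, 68, -36]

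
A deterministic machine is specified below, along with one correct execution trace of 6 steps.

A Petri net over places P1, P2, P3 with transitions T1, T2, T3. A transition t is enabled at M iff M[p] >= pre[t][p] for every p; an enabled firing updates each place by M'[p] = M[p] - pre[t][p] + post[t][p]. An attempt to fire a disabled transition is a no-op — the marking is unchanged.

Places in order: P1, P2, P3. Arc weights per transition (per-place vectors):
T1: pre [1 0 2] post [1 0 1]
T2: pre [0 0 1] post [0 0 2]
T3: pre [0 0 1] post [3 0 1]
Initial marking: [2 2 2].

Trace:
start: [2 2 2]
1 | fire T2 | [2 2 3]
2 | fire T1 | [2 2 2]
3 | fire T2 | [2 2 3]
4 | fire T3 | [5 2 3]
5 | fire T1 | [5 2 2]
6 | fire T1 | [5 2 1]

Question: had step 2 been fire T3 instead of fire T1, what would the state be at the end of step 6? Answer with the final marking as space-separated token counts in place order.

8 2 2

(re-executing from step 2 with the substitution; state before step 2: [2 2 3])
2 | fire T3 | [5 2 3]
3 | fire T2 | [5 2 4]
4 | fire T3 | [8 2 4]
5 | fire T1 | [8 2 3]
6 | fire T1 | [8 2 2]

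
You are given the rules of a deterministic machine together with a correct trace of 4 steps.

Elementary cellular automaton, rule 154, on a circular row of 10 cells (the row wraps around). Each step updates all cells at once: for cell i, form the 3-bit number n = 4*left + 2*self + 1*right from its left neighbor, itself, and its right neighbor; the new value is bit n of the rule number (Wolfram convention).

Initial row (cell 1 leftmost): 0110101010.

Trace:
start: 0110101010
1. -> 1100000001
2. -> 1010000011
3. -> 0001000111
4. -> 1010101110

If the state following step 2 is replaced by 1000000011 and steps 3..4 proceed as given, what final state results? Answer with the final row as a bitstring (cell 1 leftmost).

state after step 2 := 1000000011
3. -> 0100000111
4. -> 0010001110

0010001110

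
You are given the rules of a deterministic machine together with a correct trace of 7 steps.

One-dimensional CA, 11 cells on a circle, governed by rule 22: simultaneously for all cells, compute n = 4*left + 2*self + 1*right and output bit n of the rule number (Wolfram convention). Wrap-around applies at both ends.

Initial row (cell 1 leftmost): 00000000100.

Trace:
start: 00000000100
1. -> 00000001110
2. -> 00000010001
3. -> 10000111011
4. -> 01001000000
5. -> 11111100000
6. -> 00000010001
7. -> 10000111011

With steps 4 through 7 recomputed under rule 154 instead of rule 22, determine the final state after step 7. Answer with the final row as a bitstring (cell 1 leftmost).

01110111000

(re-executing steps 4..7 under rule 154; state before step 4: 10000111011)
4. -> 01001110011
5. -> 00111101110
6. -> 01111001101
7. -> 01110111000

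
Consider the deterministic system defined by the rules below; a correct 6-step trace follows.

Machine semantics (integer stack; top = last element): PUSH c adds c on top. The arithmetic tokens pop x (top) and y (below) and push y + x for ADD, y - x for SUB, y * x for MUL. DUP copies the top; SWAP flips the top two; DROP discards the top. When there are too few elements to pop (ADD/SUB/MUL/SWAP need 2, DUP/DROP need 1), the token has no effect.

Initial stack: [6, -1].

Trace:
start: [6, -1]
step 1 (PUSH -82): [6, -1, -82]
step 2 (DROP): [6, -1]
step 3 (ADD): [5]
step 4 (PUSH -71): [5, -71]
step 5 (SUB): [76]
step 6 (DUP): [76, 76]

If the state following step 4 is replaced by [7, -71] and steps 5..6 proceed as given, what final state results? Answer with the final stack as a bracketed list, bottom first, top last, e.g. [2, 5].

state after step 4 := [7, -71]
step 5 (SUB): [78]
step 6 (DUP): [78, 78]

[78, 78]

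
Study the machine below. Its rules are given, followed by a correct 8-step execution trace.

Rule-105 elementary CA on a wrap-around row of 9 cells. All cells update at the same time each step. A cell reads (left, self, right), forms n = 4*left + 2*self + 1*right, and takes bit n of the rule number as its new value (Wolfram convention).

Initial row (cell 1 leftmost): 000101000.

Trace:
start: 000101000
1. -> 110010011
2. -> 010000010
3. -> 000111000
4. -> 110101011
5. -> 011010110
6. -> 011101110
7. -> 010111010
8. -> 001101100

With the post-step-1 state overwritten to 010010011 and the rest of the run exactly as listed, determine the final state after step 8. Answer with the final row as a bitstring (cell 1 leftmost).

state after step 1 := 010010011
2. -> 100000011
3. -> 101111010
4. -> 011001101
5. -> 111001110
6. -> 101001011
7. -> 110000110
8. -> 110110111

110110111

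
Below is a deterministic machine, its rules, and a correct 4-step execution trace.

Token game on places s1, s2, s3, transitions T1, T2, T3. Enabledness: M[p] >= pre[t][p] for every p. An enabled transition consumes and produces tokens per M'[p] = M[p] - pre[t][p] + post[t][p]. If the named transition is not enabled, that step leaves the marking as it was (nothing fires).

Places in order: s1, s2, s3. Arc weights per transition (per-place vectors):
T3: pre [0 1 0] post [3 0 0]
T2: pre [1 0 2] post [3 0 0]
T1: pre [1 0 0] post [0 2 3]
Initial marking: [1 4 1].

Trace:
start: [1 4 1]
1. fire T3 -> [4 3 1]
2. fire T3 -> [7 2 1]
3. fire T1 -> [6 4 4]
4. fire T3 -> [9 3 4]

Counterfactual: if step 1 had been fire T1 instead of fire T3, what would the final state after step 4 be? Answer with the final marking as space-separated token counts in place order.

5 6 7

(re-executing from step 1 with the substitution; state before step 1: [1 4 1])
1. fire T1 -> [0 6 4]
2. fire T3 -> [3 5 4]
3. fire T1 -> [2 7 7]
4. fire T3 -> [5 6 7]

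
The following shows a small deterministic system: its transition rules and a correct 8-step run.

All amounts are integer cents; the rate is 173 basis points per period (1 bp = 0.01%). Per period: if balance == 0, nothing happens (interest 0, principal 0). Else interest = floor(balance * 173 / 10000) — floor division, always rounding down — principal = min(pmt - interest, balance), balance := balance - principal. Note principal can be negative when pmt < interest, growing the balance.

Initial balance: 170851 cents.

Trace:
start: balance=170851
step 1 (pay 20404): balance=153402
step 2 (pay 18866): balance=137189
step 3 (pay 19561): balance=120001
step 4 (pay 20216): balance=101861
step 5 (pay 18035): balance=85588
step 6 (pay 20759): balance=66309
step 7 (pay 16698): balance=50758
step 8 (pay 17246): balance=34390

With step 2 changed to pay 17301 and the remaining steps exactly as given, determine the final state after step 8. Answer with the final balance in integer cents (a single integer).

(re-executing from step 2 with the substitution; state before step 2: balance=153402)
step 2 (pay 17301): balance=138754
step 3 (pay 19561): balance=121593
step 4 (pay 20216): balance=103480
step 5 (pay 18035): balance=87235
step 6 (pay 20759): balance=67985
step 7 (pay 16698): balance=52463
step 8 (pay 17246): balance=36124

36124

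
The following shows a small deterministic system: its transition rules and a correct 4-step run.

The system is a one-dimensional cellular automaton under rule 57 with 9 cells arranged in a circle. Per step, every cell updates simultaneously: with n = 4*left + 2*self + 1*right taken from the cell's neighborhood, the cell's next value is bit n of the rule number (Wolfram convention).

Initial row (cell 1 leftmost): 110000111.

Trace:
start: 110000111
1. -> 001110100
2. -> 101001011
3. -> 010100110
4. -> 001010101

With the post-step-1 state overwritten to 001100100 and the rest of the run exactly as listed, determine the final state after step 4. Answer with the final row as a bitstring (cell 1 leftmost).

state after step 1 := 001100100
2. -> 101010011
3. -> 010101010
4. -> 001010101

001010101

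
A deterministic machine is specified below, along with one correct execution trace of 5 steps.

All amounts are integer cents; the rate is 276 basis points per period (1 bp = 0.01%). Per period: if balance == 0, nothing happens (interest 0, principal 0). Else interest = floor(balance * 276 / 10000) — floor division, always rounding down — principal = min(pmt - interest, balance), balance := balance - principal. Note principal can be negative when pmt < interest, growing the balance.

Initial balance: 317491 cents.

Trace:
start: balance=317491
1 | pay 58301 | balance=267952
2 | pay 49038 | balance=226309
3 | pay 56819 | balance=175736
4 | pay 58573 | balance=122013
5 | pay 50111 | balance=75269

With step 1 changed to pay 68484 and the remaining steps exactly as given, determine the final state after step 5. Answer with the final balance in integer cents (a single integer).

63914

(re-executing from step 1 with the substitution; state before step 1: balance=317491)
1 | pay 68484 | balance=257769
2 | pay 49038 | balance=215845
3 | pay 56819 | balance=164983
4 | pay 58573 | balance=110963
5 | pay 50111 | balance=63914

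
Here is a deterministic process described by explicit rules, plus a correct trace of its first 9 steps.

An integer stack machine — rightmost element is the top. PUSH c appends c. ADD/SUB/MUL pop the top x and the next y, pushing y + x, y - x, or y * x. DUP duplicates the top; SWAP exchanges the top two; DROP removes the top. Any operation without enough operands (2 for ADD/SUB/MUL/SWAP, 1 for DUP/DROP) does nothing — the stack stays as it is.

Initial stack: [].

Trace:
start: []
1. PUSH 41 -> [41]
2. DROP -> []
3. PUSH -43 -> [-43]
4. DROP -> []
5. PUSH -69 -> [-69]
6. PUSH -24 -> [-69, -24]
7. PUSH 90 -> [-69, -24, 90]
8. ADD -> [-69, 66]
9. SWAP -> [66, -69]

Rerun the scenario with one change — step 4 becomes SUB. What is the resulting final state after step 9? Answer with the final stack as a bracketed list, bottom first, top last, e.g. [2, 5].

[-43, 66, -69]

(re-executing from step 4 with the substitution; state before step 4: [-43])
4. SUB -> [-43]
5. PUSH -69 -> [-43, -69]
6. PUSH -24 -> [-43, -69, -24]
7. PUSH 90 -> [-43, -69, -24, 90]
8. ADD -> [-43, -69, 66]
9. SWAP -> [-43, 66, -69]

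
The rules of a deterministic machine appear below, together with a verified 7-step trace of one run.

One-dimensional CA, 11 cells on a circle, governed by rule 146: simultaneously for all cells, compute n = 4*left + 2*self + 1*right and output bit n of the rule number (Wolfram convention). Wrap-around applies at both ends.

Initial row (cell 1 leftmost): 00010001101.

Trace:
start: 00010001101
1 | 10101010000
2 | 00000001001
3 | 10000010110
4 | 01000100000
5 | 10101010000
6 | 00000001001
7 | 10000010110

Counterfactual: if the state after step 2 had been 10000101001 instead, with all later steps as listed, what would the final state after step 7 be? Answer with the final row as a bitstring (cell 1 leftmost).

state after step 2 := 10000101001
3 | 01001000110
4 | 10110101001
5 | 00000000110
6 | 00000001001
7 | 10000010110

10000010110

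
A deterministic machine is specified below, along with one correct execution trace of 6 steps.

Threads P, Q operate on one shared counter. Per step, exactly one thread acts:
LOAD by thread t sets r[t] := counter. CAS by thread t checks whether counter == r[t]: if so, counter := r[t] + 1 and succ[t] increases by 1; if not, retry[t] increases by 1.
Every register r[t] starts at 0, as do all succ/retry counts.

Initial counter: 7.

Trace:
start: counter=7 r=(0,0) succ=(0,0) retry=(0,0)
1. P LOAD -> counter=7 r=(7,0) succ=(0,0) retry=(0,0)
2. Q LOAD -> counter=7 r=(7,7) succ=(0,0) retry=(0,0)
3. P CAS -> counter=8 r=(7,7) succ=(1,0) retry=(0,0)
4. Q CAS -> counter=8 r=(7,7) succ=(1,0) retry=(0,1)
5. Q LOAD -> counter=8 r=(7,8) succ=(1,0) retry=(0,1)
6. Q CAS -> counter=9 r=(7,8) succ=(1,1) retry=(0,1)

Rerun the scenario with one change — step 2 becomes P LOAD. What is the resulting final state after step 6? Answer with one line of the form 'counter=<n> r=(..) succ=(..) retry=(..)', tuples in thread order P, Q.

(re-executing from step 2 with the substitution; state before step 2: counter=7 r=(7,0) succ=(0,0) retry=(0,0))
2. P LOAD -> counter=7 r=(7,0) succ=(0,0) retry=(0,0)
3. P CAS -> counter=8 r=(7,0) succ=(1,0) retry=(0,0)
4. Q CAS -> counter=8 r=(7,0) succ=(1,0) retry=(0,1)
5. Q LOAD -> counter=8 r=(7,8) succ=(1,0) retry=(0,1)
6. Q CAS -> counter=9 r=(7,8) succ=(1,1) retry=(0,1)

counter=9 r=(7,8) succ=(1,1) retry=(0,1)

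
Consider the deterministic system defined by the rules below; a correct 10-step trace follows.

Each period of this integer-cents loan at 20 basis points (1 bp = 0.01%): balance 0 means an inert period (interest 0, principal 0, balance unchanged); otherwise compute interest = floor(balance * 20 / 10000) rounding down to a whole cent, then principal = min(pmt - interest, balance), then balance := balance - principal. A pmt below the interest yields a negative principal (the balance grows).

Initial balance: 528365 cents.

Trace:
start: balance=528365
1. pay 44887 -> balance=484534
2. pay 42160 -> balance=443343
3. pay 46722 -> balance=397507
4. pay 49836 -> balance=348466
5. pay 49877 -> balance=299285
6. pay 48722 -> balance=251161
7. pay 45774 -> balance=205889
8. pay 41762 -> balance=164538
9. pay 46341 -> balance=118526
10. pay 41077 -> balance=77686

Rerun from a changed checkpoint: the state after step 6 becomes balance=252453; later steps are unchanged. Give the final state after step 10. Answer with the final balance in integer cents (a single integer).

78987

state after step 6 := balance=252453
7. pay 45774 -> balance=207183
8. pay 41762 -> balance=165835
9. pay 46341 -> balance=119825
10. pay 41077 -> balance=78987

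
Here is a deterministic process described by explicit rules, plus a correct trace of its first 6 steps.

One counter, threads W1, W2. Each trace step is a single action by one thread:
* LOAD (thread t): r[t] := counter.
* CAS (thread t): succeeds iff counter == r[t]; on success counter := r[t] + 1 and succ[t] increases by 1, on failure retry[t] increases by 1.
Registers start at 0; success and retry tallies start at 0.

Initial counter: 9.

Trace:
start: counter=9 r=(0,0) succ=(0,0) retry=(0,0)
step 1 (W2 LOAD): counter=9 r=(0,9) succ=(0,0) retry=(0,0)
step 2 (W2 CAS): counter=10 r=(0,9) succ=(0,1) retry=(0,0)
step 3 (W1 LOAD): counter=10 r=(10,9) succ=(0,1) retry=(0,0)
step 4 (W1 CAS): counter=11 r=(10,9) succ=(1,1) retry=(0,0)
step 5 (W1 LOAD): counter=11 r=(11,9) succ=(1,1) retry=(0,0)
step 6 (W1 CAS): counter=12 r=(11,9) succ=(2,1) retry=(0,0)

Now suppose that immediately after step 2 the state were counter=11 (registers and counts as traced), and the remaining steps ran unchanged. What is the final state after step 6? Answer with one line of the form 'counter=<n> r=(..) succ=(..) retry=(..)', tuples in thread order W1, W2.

counter=13 r=(12,9) succ=(2,1) retry=(0,0)

state after step 2 := counter=11 r=(0,9) succ=(0,1) retry=(0,0)
step 3 (W1 LOAD): counter=11 r=(11,9) succ=(0,1) retry=(0,0)
step 4 (W1 CAS): counter=12 r=(11,9) succ=(1,1) retry=(0,0)
step 5 (W1 LOAD): counter=12 r=(12,9) succ=(1,1) retry=(0,0)
step 6 (W1 CAS): counter=13 r=(12,9) succ=(2,1) retry=(0,0)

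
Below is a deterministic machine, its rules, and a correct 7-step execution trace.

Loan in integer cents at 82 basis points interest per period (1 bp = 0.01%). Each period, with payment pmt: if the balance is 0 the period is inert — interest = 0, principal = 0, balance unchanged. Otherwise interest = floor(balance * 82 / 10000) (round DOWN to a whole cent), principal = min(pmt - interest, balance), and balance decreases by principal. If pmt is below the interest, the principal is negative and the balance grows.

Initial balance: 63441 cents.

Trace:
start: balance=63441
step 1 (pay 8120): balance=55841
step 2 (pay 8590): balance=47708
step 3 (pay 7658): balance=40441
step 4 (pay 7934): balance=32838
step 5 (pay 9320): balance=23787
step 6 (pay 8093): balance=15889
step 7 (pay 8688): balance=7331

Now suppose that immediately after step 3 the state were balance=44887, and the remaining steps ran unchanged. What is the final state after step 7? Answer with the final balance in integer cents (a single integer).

11925

state after step 3 := balance=44887
step 4 (pay 7934): balance=37321
step 5 (pay 9320): balance=28307
step 6 (pay 8093): balance=20446
step 7 (pay 8688): balance=11925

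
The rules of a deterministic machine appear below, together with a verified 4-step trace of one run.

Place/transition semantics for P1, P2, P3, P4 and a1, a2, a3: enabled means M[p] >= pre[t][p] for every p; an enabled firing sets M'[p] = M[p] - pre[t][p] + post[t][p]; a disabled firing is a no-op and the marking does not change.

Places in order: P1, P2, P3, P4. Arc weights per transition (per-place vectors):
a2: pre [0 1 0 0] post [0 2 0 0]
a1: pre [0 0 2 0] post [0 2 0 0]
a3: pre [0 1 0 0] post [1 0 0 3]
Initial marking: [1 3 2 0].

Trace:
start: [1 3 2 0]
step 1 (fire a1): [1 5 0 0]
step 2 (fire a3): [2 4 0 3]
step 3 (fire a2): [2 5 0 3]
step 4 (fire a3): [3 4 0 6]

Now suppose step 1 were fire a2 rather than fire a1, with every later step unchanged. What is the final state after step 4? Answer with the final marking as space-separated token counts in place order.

3 3 2 6

(re-executing from step 1 with the substitution; state before step 1: [1 3 2 0])
step 1 (fire a2): [1 4 2 0]
step 2 (fire a3): [2 3 2 3]
step 3 (fire a2): [2 4 2 3]
step 4 (fire a3): [3 3 2 6]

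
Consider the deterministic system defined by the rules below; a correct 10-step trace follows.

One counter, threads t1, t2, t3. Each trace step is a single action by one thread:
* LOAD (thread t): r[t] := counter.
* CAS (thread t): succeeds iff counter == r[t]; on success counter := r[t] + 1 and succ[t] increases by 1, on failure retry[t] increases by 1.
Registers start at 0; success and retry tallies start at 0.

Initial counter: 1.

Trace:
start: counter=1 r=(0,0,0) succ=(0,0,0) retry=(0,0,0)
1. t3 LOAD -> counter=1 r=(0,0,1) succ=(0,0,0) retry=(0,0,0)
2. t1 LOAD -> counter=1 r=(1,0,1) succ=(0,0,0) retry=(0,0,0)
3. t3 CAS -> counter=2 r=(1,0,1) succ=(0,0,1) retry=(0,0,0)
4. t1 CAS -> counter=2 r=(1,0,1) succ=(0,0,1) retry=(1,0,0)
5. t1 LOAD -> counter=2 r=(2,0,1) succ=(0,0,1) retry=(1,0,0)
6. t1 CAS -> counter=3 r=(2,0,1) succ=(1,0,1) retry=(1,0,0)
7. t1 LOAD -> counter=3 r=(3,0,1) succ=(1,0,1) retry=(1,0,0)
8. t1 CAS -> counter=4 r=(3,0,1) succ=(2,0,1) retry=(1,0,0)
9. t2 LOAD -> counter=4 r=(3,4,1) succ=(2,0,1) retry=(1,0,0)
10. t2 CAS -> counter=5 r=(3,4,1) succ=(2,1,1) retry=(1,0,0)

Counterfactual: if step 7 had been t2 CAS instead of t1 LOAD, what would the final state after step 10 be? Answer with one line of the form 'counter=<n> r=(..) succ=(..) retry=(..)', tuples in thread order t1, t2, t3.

counter=4 r=(2,3,1) succ=(1,1,1) retry=(2,1,0)

(re-executing from step 7 with the substitution; state before step 7: counter=3 r=(2,0,1) succ=(1,0,1) retry=(1,0,0))
7. t2 CAS -> counter=3 r=(2,0,1) succ=(1,0,1) retry=(1,1,0)
8. t1 CAS -> counter=3 r=(2,0,1) succ=(1,0,1) retry=(2,1,0)
9. t2 LOAD -> counter=3 r=(2,3,1) succ=(1,0,1) retry=(2,1,0)
10. t2 CAS -> counter=4 r=(2,3,1) succ=(1,1,1) retry=(2,1,0)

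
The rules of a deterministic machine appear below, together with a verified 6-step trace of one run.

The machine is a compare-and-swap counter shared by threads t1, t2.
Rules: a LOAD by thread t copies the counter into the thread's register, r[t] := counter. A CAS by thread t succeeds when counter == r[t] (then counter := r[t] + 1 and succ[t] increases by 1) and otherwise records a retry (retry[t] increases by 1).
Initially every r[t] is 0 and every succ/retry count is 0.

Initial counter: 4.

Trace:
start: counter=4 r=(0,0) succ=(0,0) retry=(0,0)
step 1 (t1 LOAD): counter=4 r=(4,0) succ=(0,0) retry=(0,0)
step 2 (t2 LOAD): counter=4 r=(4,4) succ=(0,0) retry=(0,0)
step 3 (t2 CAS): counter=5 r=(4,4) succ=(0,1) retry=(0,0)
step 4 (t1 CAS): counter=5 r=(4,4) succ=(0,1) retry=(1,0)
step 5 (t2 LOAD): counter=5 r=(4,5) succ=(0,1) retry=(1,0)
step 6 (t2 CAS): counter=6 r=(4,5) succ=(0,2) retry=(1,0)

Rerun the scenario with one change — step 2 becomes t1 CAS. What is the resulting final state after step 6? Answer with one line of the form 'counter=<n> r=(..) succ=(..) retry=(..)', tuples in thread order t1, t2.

(re-executing from step 2 with the substitution; state before step 2: counter=4 r=(4,0) succ=(0,0) retry=(0,0))
step 2 (t1 CAS): counter=5 r=(4,0) succ=(1,0) retry=(0,0)
step 3 (t2 CAS): counter=5 r=(4,0) succ=(1,0) retry=(0,1)
step 4 (t1 CAS): counter=5 r=(4,0) succ=(1,0) retry=(1,1)
step 5 (t2 LOAD): counter=5 r=(4,5) succ=(1,0) retry=(1,1)
step 6 (t2 CAS): counter=6 r=(4,5) succ=(1,1) retry=(1,1)

counter=6 r=(4,5) succ=(1,1) retry=(1,1)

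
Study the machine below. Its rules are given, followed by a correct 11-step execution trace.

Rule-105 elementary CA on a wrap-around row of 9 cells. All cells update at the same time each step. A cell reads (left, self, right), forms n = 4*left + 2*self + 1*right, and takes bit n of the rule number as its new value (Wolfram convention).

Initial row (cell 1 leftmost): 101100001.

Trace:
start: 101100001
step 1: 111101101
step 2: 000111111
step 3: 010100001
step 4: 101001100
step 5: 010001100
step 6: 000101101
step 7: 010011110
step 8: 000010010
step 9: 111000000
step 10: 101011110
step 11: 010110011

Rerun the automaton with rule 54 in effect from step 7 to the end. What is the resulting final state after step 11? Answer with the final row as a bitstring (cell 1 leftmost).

(re-executing steps 7..11 under rule 54; state before step 7: 000101101)
step 7: 101110011
step 8: 010001100
step 9: 111010010
step 10: 000111111
step 11: 101000000

101000000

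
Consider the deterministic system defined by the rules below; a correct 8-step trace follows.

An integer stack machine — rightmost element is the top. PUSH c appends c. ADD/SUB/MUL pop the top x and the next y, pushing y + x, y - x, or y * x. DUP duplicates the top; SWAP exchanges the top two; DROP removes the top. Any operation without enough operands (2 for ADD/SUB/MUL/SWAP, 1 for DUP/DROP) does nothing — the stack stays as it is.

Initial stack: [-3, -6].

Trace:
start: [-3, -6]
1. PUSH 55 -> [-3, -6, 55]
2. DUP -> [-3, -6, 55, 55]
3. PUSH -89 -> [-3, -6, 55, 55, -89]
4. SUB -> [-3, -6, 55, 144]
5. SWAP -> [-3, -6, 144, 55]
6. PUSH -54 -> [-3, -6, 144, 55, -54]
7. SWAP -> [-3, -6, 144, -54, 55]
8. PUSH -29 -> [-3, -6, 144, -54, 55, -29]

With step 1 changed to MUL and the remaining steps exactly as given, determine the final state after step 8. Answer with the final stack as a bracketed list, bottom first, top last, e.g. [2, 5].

(re-executing from step 1 with the substitution; state before step 1: [-3, -6])
1. MUL -> [18]
2. DUP -> [18, 18]
3. PUSH -89 -> [18, 18, -89]
4. SUB -> [18, 107]
5. SWAP -> [107, 18]
6. PUSH -54 -> [107, 18, -54]
7. SWAP -> [107, -54, 18]
8. PUSH -29 -> [107, -54, 18, -29]

[107, -54, 18, -29]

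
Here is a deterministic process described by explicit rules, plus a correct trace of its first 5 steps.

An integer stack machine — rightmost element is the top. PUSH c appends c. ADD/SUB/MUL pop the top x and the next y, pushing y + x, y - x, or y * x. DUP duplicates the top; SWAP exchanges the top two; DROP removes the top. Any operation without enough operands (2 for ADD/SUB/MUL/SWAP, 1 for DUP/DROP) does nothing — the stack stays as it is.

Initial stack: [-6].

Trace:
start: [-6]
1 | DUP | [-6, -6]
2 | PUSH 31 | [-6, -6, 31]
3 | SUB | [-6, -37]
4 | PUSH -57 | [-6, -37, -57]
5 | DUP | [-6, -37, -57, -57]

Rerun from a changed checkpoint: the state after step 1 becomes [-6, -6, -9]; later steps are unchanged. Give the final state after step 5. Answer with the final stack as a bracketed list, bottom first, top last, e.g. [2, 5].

[-6, -6, -40, -57, -57]

state after step 1 := [-6, -6, -9]
2 | PUSH 31 | [-6, -6, -9, 31]
3 | SUB | [-6, -6, -40]
4 | PUSH -57 | [-6, -6, -40, -57]
5 | DUP | [-6, -6, -40, -57, -57]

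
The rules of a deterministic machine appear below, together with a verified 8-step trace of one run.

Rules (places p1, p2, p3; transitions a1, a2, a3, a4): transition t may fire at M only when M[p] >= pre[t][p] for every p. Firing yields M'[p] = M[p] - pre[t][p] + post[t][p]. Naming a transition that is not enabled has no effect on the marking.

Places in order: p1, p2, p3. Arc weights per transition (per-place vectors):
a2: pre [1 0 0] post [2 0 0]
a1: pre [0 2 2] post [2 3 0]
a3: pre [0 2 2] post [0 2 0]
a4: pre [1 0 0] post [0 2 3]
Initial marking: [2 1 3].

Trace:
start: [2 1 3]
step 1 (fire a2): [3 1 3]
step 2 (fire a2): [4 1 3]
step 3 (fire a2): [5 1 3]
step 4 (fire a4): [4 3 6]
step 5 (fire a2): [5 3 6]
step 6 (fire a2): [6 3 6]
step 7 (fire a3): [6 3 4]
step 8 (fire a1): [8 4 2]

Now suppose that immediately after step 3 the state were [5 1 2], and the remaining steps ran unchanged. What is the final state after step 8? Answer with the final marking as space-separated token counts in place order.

8 4 1

state after step 3 := [5 1 2]
step 4 (fire a4): [4 3 5]
step 5 (fire a2): [5 3 5]
step 6 (fire a2): [6 3 5]
step 7 (fire a3): [6 3 3]
step 8 (fire a1): [8 4 1]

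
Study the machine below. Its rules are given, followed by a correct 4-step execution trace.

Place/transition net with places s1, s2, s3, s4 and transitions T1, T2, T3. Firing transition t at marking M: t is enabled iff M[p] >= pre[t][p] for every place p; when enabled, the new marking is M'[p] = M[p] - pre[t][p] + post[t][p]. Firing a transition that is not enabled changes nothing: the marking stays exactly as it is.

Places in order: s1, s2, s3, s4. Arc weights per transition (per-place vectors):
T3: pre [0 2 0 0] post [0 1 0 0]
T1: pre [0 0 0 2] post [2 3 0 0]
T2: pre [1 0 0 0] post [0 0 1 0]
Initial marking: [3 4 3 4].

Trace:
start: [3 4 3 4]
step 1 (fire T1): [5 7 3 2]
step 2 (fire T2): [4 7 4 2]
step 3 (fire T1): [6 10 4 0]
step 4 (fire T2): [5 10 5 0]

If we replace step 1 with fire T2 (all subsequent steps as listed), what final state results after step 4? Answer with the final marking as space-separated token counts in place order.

(re-executing from step 1 with the substitution; state before step 1: [3 4 3 4])
step 1 (fire T2): [2 4 4 4]
step 2 (fire T2): [1 4 5 4]
step 3 (fire T1): [3 7 5 2]
step 4 (fire T2): [2 7 6 2]

2 7 6 2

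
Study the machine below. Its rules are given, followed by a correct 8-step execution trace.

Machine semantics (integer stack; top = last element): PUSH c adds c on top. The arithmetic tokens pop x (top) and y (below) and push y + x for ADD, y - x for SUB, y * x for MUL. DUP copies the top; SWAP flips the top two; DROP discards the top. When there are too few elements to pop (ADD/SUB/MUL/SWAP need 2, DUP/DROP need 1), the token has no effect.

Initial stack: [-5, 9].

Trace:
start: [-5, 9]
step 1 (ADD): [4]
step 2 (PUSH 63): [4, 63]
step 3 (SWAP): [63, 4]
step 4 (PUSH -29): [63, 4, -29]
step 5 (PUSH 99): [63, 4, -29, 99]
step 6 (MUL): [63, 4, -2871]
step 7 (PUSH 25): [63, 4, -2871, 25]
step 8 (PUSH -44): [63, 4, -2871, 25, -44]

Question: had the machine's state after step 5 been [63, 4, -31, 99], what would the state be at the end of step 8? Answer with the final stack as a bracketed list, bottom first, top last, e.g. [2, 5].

[63, 4, -3069, 25, -44]

state after step 5 := [63, 4, -31, 99]
step 6 (MUL): [63, 4, -3069]
step 7 (PUSH 25): [63, 4, -3069, 25]
step 8 (PUSH -44): [63, 4, -3069, 25, -44]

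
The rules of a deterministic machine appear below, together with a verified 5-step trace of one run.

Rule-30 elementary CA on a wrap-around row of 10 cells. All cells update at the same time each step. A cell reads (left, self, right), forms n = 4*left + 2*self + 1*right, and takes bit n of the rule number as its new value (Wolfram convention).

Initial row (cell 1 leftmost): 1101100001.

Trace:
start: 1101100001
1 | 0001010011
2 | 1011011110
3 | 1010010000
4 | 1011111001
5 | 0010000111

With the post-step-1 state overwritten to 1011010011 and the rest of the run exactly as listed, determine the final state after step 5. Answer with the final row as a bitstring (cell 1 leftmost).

0110011010

state after step 1 := 1011010011
2 | 0010011110
3 | 0111110001
4 | 0100001011
5 | 0110011010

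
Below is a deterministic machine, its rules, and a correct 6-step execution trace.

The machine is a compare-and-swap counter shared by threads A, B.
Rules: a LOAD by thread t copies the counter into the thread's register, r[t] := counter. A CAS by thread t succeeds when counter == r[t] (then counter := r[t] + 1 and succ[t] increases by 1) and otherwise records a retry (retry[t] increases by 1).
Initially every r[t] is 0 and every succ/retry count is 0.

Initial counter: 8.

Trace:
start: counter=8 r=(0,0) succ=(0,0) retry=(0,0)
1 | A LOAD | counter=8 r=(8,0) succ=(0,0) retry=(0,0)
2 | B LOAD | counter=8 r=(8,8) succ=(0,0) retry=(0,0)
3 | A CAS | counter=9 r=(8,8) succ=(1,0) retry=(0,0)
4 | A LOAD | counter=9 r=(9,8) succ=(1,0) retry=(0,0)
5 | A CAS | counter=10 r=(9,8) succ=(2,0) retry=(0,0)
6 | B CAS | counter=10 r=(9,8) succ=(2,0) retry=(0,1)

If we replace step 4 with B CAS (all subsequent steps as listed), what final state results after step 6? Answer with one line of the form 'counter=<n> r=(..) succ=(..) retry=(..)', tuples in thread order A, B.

counter=9 r=(8,8) succ=(1,0) retry=(1,2)

(re-executing from step 4 with the substitution; state before step 4: counter=9 r=(8,8) succ=(1,0) retry=(0,0))
4 | B CAS | counter=9 r=(8,8) succ=(1,0) retry=(0,1)
5 | A CAS | counter=9 r=(8,8) succ=(1,0) retry=(1,1)
6 | B CAS | counter=9 r=(8,8) succ=(1,0) retry=(1,2)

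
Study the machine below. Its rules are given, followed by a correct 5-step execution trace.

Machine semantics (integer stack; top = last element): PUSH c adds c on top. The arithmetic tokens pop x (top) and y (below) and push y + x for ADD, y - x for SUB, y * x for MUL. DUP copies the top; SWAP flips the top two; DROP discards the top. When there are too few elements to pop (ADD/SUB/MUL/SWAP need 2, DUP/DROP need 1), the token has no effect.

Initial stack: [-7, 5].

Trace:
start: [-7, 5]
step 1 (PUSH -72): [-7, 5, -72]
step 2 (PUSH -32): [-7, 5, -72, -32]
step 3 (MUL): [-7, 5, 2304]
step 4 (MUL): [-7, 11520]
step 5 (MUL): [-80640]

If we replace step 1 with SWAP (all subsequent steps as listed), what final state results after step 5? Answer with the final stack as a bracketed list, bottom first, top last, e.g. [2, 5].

(re-executing from step 1 with the substitution; state before step 1: [-7, 5])
step 1 (SWAP): [5, -7]
step 2 (PUSH -32): [5, -7, -32]
step 3 (MUL): [5, 224]
step 4 (MUL): [1120]
step 5 (MUL): [1120]

[1120]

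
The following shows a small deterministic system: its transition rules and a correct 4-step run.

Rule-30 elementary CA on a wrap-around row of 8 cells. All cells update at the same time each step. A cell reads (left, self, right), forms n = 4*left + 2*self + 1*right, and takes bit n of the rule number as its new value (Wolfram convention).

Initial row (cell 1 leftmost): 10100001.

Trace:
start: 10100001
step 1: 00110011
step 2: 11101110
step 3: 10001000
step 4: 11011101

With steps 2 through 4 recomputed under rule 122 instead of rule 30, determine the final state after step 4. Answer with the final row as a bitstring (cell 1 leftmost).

00000000

(re-executing steps 2..4 under rule 122; state before step 2: 00110011)
step 2: 11111111
step 3: 00000000
step 4: 00000000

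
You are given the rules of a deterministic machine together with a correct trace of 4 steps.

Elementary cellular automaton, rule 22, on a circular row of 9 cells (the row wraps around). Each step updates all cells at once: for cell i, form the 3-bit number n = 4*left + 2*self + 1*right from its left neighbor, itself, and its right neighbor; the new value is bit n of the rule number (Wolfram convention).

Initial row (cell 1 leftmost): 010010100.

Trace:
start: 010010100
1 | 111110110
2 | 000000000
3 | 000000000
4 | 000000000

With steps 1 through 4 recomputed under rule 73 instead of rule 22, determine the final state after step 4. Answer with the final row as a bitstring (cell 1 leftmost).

(re-executing steps 1..4 under rule 73; state before step 1: 010010100)
1 | 000000001
2 | 011111100
3 | 010000101
4 | 000110000

000110000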